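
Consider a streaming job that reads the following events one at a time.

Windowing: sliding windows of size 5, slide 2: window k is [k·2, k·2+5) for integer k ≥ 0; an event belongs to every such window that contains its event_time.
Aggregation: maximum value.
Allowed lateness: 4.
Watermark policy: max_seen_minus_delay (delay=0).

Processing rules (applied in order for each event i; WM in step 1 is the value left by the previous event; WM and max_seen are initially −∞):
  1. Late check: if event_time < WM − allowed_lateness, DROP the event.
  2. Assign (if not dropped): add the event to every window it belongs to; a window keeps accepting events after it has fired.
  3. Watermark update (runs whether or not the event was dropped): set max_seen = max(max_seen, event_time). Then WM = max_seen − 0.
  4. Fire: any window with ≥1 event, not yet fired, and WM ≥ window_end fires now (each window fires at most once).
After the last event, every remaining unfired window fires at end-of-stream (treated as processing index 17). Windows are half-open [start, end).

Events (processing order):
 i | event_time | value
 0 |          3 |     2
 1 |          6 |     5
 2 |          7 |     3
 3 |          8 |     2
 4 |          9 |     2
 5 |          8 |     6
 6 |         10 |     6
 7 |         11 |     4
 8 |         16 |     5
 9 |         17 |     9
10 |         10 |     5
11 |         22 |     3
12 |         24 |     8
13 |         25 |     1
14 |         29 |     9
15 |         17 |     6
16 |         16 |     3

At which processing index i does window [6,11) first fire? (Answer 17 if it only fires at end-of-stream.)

i=0 t=3 v=2: → [2,7),[0,5); WM=3
i=1 t=6 v=5: → [6,11),[4,9),[2,7); WM=6; [0,5) fires=2
i=2 t=7 v=3: → [6,11),[4,9); WM=7; [2,7) fires=5
i=3 t=8 v=2: → [8,13),[6,11),[4,9); WM=8
i=4 t=9 v=2: → [8,13),[6,11); WM=9; [4,9) fires=5
i=5 t=8 v=6: → [8,13),[6,11),[4,9); WM=9
i=6 t=10 v=6: → [10,15),[8,13),[6,11); WM=10
i=7 t=11 v=4: → [10,15),[8,13); WM=11; [6,11) fires=6
i=8 t=16 v=5: → [16,21),[14,19),[12,17); WM=16; [8,13) fires=6 [10,15) fires=6
i=9 t=17 v=9: → [16,21),[14,19); WM=17; [12,17) fires=5
i=10 t=10 v=5: DROP (t<17-4); WM=17
i=11 t=22 v=3: → [22,27),[20,25),[18,23); WM=22; [14,19) fires=9 [16,21) fires=9
i=12 t=24 v=8: → [24,29),[22,27),[20,25); WM=24; [18,23) fires=3
i=13 t=25 v=1: → [24,29),[22,27); WM=25; [20,25) fires=8
i=14 t=29 v=9: → [28,33),[26,31); WM=29; [22,27) fires=8 [24,29) fires=8
i=15 t=17 v=6: DROP (t<29-4); WM=29
i=16 t=16 v=3: DROP (t<29-4); WM=29

7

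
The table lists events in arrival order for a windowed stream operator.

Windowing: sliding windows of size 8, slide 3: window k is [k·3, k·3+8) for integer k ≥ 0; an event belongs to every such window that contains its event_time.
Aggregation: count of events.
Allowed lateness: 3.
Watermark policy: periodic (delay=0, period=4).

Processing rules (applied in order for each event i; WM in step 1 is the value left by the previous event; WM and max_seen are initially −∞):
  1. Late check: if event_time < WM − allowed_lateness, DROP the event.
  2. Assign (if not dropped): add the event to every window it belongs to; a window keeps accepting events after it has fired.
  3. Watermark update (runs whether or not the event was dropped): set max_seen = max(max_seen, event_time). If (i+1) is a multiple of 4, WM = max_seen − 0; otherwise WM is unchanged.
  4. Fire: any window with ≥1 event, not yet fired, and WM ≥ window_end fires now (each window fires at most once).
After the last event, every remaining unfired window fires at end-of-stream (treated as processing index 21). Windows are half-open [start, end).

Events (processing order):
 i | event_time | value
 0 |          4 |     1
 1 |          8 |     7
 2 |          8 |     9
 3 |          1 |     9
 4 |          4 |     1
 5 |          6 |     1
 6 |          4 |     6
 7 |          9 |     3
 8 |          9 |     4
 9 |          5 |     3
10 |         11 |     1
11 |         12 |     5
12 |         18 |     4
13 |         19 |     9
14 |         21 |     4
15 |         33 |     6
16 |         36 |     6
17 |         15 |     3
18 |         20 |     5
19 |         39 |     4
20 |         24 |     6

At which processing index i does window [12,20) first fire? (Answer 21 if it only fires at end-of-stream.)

i=0 t=4 v=1: → [3,11),[0,8); WM=−∞
i=1 t=8 v=7: → [6,14),[3,11); WM=−∞
i=2 t=8 v=9: → [6,14),[3,11); WM=−∞
i=3 t=1 v=9: → [0,8); WM=8; [0,8) fires=2
i=4 t=4 v=1: DROP (t<8-3); WM=8
i=5 t=6 v=1: → [6,14),[3,11),[0,8); WM=8
i=6 t=4 v=6: DROP (t<8-3); WM=8
i=7 t=9 v=3: → [9,17),[6,14),[3,11); WM=9
i=8 t=9 v=4: → [9,17),[6,14),[3,11); WM=9
i=9 t=5 v=3: DROP (t<9-3); WM=9
i=10 t=11 v=1: → [9,17),[6,14); WM=9
i=11 t=12 v=5: → [12,20),[9,17),[6,14); WM=12; [3,11) fires=6
i=12 t=18 v=4: → [18,26),[15,23),[12,20); WM=12
i=13 t=19 v=9: → [18,26),[15,23),[12,20); WM=12
i=14 t=21 v=4: → [21,29),[18,26),[15,23); WM=12
i=15 t=33 v=6: → [33,41),[30,38),[27,35); WM=33; [6,14) fires=7 [9,17) fires=4 [12,20) fires=3 [15,23) fires=3 [18,26) fires=3 [21,29) fires=1
i=16 t=36 v=6: → [36,44),[33,41),[30,38); WM=33
i=17 t=15 v=3: DROP (t<33-3); WM=33
i=18 t=20 v=5: DROP (t<33-3); WM=33
i=19 t=39 v=4: → [39,47),[36,44),[33,41); WM=39; [27,35) fires=1 [30,38) fires=2
i=20 t=24 v=6: DROP (t<39-3); WM=39

15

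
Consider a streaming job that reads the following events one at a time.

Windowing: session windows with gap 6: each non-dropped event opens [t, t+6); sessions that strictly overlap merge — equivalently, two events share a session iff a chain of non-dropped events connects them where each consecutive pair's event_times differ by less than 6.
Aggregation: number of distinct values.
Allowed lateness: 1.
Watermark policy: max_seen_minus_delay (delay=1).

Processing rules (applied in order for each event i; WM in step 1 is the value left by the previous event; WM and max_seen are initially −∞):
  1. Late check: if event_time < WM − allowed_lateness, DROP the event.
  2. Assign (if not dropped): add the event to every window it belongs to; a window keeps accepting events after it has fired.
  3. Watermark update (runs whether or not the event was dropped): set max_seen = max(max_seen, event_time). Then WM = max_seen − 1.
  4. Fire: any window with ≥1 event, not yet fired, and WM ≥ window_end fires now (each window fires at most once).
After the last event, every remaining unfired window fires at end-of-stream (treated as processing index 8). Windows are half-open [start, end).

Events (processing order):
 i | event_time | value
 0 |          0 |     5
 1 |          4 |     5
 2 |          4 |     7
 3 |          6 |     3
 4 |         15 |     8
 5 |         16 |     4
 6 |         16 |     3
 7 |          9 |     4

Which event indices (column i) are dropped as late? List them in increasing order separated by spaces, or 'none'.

7

i=0 t=0 v=5: → [0,6); WM=-1
i=1 t=4 v=5: → [0,10); WM=3
i=2 t=4 v=7: → [0,10); WM=3
i=3 t=6 v=3: → [0,12); WM=5
i=4 t=15 v=8: → [15,21); WM=14
i=5 t=16 v=4: → [15,22); WM=15
i=6 t=16 v=3: → [15,22); WM=15
i=7 t=9 v=4: DROP (t<15-1); WM=15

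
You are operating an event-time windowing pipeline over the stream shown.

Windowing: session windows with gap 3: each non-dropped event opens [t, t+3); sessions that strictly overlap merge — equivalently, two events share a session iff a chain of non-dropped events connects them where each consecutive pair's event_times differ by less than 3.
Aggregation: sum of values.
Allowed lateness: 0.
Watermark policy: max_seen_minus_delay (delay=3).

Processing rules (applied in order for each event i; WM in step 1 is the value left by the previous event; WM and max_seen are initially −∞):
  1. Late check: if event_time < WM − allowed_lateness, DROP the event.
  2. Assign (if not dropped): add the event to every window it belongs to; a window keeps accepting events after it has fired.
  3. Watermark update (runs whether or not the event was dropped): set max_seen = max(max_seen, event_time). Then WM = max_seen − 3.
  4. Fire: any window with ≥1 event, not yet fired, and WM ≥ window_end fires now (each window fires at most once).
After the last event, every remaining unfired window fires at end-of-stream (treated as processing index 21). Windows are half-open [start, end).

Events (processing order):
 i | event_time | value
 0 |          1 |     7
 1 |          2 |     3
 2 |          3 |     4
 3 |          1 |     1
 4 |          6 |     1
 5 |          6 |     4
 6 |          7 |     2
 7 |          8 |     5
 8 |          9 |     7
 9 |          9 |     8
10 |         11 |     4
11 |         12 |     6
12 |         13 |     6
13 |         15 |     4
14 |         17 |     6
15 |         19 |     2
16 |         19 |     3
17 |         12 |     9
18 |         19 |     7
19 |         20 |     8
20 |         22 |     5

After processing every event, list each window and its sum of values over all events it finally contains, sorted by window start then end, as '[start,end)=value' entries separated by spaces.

i=0 t=1 v=7: → [1,4); WM=-2
i=1 t=2 v=3: → [1,5); WM=-1
i=2 t=3 v=4: → [1,6); WM=0
i=3 t=1 v=1: → [1,6); WM=0
i=4 t=6 v=1: → [6,9); WM=3
i=5 t=6 v=4: → [6,9); WM=3
i=6 t=7 v=2: → [6,10); WM=4
i=7 t=8 v=5: → [6,11); WM=5
i=8 t=9 v=7: → [6,12); WM=6
i=9 t=9 v=8: → [6,12); WM=6
i=10 t=11 v=4: → [6,14); WM=8
i=11 t=12 v=6: → [6,15); WM=9
i=12 t=13 v=6: → [6,16); WM=10
i=13 t=15 v=4: → [6,18); WM=12
i=14 t=17 v=6: → [6,20); WM=14
i=15 t=19 v=2: → [6,22); WM=16
i=16 t=19 v=3: → [6,22); WM=16
i=17 t=12 v=9: DROP (t<16-0); WM=16
i=18 t=19 v=7: → [6,22); WM=16
i=19 t=20 v=8: → [6,23); WM=17
i=20 t=22 v=5: → [6,25); WM=19

[1,6)=15 [6,25)=78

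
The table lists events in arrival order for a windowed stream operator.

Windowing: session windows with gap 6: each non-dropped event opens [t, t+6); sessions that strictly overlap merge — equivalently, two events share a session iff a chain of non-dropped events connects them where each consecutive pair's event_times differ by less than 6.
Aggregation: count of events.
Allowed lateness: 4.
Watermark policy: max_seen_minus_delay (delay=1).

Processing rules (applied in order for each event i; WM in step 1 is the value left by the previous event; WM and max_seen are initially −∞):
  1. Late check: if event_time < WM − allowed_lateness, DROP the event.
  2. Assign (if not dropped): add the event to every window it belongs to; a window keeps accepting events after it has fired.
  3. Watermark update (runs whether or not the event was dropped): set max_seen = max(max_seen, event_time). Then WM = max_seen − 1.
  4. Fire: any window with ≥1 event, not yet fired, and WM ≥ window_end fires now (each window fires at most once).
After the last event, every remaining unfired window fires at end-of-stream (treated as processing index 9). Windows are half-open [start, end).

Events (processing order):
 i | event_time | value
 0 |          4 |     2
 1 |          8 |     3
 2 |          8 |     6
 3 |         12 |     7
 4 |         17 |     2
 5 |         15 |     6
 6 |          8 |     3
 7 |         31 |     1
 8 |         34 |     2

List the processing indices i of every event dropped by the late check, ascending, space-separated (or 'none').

i=0 t=4 v=2: → [4,10); WM=3
i=1 t=8 v=3: → [4,14); WM=7
i=2 t=8 v=6: → [4,14); WM=7
i=3 t=12 v=7: → [4,18); WM=11
i=4 t=17 v=2: → [4,23); WM=16
i=5 t=15 v=6: → [4,23); WM=16
i=6 t=8 v=3: DROP (t<16-4); WM=16
i=7 t=31 v=1: → [31,37); WM=30
i=8 t=34 v=2: → [31,40); WM=33

6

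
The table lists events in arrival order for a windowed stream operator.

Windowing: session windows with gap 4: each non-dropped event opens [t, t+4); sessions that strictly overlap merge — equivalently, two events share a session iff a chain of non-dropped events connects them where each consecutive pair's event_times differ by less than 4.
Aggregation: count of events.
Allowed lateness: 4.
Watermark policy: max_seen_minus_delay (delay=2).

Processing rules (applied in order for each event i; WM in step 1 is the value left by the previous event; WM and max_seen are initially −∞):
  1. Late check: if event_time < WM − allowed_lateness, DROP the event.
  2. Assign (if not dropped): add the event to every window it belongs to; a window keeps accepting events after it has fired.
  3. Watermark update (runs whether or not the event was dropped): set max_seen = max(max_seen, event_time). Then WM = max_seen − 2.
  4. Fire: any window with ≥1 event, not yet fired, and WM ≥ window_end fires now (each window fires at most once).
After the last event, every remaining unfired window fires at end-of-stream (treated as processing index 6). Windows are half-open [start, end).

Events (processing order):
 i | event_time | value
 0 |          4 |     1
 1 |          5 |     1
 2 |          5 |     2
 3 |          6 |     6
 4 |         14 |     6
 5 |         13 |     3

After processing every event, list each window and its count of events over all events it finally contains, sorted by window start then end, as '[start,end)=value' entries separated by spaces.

i=0 t=4 v=1: → [4,8); WM=2
i=1 t=5 v=1: → [4,9); WM=3
i=2 t=5 v=2: → [4,9); WM=3
i=3 t=6 v=6: → [4,10); WM=4
i=4 t=14 v=6: → [14,18); WM=12
i=5 t=13 v=3: → [13,18); WM=12

[4,10)=4 [13,18)=2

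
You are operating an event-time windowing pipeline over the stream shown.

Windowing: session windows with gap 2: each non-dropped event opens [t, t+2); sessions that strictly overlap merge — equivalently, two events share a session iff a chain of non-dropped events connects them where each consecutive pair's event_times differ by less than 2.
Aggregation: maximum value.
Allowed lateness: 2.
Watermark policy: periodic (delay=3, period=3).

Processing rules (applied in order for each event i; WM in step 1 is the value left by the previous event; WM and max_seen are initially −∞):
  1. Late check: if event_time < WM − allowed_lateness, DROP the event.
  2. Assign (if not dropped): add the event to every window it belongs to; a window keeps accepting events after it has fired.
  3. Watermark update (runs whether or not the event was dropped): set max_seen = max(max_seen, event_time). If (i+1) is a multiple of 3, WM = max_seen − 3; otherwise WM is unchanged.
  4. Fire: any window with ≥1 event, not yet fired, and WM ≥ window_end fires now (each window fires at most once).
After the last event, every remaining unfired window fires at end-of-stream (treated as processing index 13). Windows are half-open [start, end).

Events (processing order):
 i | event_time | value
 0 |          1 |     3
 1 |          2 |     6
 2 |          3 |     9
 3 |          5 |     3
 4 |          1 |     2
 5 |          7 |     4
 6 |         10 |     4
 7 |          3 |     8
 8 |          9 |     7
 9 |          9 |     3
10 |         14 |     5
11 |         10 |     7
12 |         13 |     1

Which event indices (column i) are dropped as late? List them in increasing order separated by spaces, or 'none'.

i=0 t=1 v=3: → [1,3); WM=−∞
i=1 t=2 v=6: → [1,4); WM=−∞
i=2 t=3 v=9: → [1,5); WM=0
i=3 t=5 v=3: → [5,7); WM=0
i=4 t=1 v=2: → [1,5); WM=0
i=5 t=7 v=4: → [7,9); WM=4
i=6 t=10 v=4: → [10,12); WM=4
i=7 t=3 v=8: → [1,5); WM=4
i=8 t=9 v=7: → [9,12); WM=7
i=9 t=9 v=3: → [9,12); WM=7
i=10 t=14 v=5: → [14,16); WM=7
i=11 t=10 v=7: → [9,12); WM=11
i=12 t=13 v=1: → [13,16); WM=11

none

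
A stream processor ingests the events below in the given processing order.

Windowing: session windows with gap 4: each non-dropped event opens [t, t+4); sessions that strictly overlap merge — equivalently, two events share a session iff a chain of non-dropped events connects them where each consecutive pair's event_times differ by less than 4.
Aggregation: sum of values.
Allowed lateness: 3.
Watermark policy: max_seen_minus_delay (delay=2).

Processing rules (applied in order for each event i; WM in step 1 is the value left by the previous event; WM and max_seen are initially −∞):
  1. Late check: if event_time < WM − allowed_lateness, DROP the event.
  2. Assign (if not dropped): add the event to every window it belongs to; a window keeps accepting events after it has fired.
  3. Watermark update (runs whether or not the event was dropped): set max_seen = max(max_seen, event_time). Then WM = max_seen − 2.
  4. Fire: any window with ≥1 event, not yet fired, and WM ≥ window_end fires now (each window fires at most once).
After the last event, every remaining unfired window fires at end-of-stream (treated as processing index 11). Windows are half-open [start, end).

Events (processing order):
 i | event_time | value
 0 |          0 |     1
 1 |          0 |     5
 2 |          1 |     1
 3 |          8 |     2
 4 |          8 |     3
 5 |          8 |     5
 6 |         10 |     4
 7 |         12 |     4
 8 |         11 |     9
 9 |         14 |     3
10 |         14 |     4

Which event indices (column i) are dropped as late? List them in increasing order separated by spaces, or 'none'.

none

i=0 t=0 v=1: → [0,4); WM=-2
i=1 t=0 v=5: → [0,4); WM=-2
i=2 t=1 v=1: → [0,5); WM=-1
i=3 t=8 v=2: → [8,12); WM=6
i=4 t=8 v=3: → [8,12); WM=6
i=5 t=8 v=5: → [8,12); WM=6
i=6 t=10 v=4: → [8,14); WM=8
i=7 t=12 v=4: → [8,16); WM=10
i=8 t=11 v=9: → [8,16); WM=10
i=9 t=14 v=3: → [8,18); WM=12
i=10 t=14 v=4: → [8,18); WM=12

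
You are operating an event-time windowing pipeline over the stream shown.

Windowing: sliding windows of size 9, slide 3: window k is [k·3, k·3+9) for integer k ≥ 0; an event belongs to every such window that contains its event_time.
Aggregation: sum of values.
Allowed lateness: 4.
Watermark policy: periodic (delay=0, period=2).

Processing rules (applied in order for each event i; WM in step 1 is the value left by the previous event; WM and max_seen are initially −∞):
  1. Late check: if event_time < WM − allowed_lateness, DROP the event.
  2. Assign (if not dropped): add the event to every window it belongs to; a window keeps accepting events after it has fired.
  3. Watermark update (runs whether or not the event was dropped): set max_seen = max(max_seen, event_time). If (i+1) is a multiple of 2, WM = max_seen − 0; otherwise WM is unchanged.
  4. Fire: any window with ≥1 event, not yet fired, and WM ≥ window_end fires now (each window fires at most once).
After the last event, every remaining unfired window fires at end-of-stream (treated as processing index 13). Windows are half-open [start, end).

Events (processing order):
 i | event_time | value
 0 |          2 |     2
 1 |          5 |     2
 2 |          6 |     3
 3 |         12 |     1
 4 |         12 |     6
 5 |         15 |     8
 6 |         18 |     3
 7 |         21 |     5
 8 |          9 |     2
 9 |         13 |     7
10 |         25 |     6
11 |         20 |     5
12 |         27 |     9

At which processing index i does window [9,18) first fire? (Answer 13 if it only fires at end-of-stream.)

7

i=0 t=2 v=2: → [0,9); WM=−∞
i=1 t=5 v=2: → [3,12),[0,9); WM=5
i=2 t=6 v=3: → [6,15),[3,12),[0,9); WM=5
i=3 t=12 v=1: → [12,21),[9,18),[6,15); WM=12; [0,9) fires=7 [3,12) fires=5
i=4 t=12 v=6: → [12,21),[9,18),[6,15); WM=12
i=5 t=15 v=8: → [15,24),[12,21),[9,18); WM=15; [6,15) fires=10
i=6 t=18 v=3: → [18,27),[15,24),[12,21); WM=15
i=7 t=21 v=5: → [21,30),[18,27),[15,24); WM=21; [9,18) fires=15 [12,21) fires=18
i=8 t=9 v=2: DROP (t<21-4); WM=21
i=9 t=13 v=7: DROP (t<21-4); WM=21
i=10 t=25 v=6: → [24,33),[21,30),[18,27); WM=21
i=11 t=20 v=5: → [18,27),[15,24),[12,21); WM=25; [15,24) fires=21
i=12 t=27 v=9: → [27,36),[24,33),[21,30); WM=25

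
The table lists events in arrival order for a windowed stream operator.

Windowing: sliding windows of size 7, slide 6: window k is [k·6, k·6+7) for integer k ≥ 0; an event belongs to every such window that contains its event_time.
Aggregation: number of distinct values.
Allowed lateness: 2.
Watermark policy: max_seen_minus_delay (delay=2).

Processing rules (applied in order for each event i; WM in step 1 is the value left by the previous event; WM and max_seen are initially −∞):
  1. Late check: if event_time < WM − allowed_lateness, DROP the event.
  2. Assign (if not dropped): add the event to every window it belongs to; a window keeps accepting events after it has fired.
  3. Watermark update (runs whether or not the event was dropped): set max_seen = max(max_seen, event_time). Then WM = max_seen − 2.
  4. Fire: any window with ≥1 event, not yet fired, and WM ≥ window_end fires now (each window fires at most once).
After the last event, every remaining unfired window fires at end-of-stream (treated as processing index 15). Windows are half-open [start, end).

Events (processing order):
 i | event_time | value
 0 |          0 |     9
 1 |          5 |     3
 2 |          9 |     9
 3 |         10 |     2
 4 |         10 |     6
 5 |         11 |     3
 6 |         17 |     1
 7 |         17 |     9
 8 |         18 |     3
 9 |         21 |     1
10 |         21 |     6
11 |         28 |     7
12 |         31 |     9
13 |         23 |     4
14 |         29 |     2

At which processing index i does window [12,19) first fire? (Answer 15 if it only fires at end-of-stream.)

9

i=0 t=0 v=9: → [0,7); WM=-2
i=1 t=5 v=3: → [0,7); WM=3
i=2 t=9 v=9: → [6,13); WM=7; [0,7) fires=2
i=3 t=10 v=2: → [6,13); WM=8
i=4 t=10 v=6: → [6,13); WM=8
i=5 t=11 v=3: → [6,13); WM=9
i=6 t=17 v=1: → [12,19); WM=15; [6,13) fires=4
i=7 t=17 v=9: → [12,19); WM=15
i=8 t=18 v=3: → [18,25),[12,19); WM=16
i=9 t=21 v=1: → [18,25); WM=19; [12,19) fires=3
i=10 t=21 v=6: → [18,25); WM=19
i=11 t=28 v=7: → [24,31); WM=26; [18,25) fires=3
i=12 t=31 v=9: → [30,37); WM=29
i=13 t=23 v=4: DROP (t<29-2); WM=29
i=14 t=29 v=2: → [24,31); WM=29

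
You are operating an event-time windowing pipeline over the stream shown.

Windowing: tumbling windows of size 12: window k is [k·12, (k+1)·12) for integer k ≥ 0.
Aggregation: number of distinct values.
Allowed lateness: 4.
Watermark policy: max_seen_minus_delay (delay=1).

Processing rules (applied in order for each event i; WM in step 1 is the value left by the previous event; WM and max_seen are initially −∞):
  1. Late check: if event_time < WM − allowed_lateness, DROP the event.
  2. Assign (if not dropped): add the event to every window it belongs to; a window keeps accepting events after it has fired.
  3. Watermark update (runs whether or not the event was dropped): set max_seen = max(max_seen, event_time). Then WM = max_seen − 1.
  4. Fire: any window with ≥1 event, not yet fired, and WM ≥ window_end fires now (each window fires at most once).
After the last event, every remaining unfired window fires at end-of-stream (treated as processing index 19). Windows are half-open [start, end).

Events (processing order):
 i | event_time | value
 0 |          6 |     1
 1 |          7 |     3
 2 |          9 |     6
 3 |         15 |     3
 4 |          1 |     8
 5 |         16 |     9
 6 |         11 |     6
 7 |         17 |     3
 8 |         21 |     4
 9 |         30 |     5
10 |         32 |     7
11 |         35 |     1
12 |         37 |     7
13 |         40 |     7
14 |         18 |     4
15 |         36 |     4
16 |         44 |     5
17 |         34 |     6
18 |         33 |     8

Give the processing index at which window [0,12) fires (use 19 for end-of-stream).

i=0 t=6 v=1: → [0,12); WM=5
i=1 t=7 v=3: → [0,12); WM=6
i=2 t=9 v=6: → [0,12); WM=8
i=3 t=15 v=3: → [12,24); WM=14; [0,12) fires=3
i=4 t=1 v=8: DROP (t<14-4); WM=14
i=5 t=16 v=9: → [12,24); WM=15
i=6 t=11 v=6: → [0,12); WM=15
i=7 t=17 v=3: → [12,24); WM=16
i=8 t=21 v=4: → [12,24); WM=20
i=9 t=30 v=5: → [24,36); WM=29; [12,24) fires=3
i=10 t=32 v=7: → [24,36); WM=31
i=11 t=35 v=1: → [24,36); WM=34
i=12 t=37 v=7: → [36,48); WM=36; [24,36) fires=3
i=13 t=40 v=7: → [36,48); WM=39
i=14 t=18 v=4: DROP (t<39-4); WM=39
i=15 t=36 v=4: → [36,48); WM=39
i=16 t=44 v=5: → [36,48); WM=43
i=17 t=34 v=6: DROP (t<43-4); WM=43
i=18 t=33 v=8: DROP (t<43-4); WM=43

3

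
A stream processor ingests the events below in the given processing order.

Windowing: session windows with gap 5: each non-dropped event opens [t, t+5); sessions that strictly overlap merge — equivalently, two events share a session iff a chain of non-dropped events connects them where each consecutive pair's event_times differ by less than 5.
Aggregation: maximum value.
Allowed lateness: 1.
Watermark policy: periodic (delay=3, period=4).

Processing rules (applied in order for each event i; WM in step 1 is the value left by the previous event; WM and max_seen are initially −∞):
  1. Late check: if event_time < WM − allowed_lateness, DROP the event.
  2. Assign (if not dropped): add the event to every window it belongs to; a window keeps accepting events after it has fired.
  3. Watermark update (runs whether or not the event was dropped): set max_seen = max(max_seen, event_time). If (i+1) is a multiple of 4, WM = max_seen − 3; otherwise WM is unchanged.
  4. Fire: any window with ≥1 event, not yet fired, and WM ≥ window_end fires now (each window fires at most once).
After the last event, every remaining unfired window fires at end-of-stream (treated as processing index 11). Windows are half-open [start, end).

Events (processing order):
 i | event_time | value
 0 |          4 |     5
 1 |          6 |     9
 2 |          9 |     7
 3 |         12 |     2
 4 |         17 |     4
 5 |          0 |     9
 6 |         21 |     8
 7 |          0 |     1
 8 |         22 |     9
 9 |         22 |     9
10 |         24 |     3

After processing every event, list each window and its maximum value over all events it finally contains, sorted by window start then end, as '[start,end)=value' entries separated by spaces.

i=0 t=4 v=5: → [4,9); WM=−∞
i=1 t=6 v=9: → [4,11); WM=−∞
i=2 t=9 v=7: → [4,14); WM=−∞
i=3 t=12 v=2: → [4,17); WM=9
i=4 t=17 v=4: → [17,22); WM=9
i=5 t=0 v=9: DROP (t<9-1); WM=9
i=6 t=21 v=8: → [17,26); WM=9
i=7 t=0 v=1: DROP (t<9-1); WM=18
i=8 t=22 v=9: → [17,27); WM=18
i=9 t=22 v=9: → [17,27); WM=18
i=10 t=24 v=3: → [17,29); WM=18

[4,17)=9 [17,29)=9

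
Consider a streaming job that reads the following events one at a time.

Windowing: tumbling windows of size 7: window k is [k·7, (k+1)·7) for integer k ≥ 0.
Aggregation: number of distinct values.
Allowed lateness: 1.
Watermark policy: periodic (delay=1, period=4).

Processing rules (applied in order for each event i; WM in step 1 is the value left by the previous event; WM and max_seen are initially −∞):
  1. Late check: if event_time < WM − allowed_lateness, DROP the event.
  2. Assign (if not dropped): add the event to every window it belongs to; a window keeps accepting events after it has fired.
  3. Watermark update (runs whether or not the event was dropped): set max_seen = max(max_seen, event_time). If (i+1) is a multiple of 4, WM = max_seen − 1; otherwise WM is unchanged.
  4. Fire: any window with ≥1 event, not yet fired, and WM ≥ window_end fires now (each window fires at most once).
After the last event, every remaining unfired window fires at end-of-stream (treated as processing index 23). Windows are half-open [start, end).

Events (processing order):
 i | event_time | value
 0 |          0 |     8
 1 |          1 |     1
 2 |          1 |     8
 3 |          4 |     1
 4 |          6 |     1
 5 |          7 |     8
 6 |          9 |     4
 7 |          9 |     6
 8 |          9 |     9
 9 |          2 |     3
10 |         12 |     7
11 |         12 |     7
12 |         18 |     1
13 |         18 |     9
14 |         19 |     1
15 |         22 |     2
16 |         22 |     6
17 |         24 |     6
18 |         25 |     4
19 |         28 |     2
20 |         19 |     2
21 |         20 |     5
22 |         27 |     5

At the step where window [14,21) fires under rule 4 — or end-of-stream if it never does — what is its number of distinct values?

2

i=0 t=0 v=8: → [0,7); WM=−∞
i=1 t=1 v=1: → [0,7); WM=−∞
i=2 t=1 v=8: → [0,7); WM=−∞
i=3 t=4 v=1: → [0,7); WM=3
i=4 t=6 v=1: → [0,7); WM=3
i=5 t=7 v=8: → [7,14); WM=3
i=6 t=9 v=4: → [7,14); WM=3
i=7 t=9 v=6: → [7,14); WM=8; [0,7) fires=2
i=8 t=9 v=9: → [7,14); WM=8
i=9 t=2 v=3: DROP (t<8-1); WM=8
i=10 t=12 v=7: → [7,14); WM=8
i=11 t=12 v=7: → [7,14); WM=11
i=12 t=18 v=1: → [14,21); WM=11
i=13 t=18 v=9: → [14,21); WM=11
i=14 t=19 v=1: → [14,21); WM=11
i=15 t=22 v=2: → [21,28); WM=21; [7,14) fires=5 [14,21) fires=2
i=16 t=22 v=6: → [21,28); WM=21
i=17 t=24 v=6: → [21,28); WM=21
i=18 t=25 v=4: → [21,28); WM=21
i=19 t=28 v=2: → [28,35); WM=27
i=20 t=19 v=2: DROP (t<27-1); WM=27
i=21 t=20 v=5: DROP (t<27-1); WM=27
i=22 t=27 v=5: → [21,28); WM=27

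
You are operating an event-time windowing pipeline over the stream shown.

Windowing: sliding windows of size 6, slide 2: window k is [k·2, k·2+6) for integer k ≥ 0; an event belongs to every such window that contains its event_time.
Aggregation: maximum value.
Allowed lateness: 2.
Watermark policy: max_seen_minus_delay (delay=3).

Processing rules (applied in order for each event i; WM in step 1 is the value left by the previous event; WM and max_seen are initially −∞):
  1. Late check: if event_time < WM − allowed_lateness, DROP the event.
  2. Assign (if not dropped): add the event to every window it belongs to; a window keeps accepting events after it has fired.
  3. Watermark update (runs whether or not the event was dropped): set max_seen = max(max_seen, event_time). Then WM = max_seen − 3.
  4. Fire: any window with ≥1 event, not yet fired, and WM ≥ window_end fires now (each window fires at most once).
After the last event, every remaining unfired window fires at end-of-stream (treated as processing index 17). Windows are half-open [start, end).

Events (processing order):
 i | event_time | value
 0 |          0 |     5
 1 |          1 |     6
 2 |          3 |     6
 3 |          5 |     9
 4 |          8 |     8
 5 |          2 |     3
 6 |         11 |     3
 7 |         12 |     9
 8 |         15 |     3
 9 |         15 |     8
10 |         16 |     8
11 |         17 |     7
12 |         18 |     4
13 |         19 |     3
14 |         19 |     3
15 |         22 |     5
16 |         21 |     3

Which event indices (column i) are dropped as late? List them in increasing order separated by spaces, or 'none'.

5

i=0 t=0 v=5: → [0,6); WM=-3
i=1 t=1 v=6: → [0,6); WM=-2
i=2 t=3 v=6: → [2,8),[0,6); WM=0
i=3 t=5 v=9: → [4,10),[2,8),[0,6); WM=2
i=4 t=8 v=8: → [8,14),[6,12),[4,10); WM=5
i=5 t=2 v=3: DROP (t<5-2); WM=5
i=6 t=11 v=3: → [10,16),[8,14),[6,12); WM=8; [0,6) fires=9 [2,8) fires=9
i=7 t=12 v=9: → [12,18),[10,16),[8,14); WM=9
i=8 t=15 v=3: → [14,20),[12,18),[10,16); WM=12; [4,10) fires=9 [6,12) fires=8
i=9 t=15 v=8: → [14,20),[12,18),[10,16); WM=12
i=10 t=16 v=8: → [16,22),[14,20),[12,18); WM=13
i=11 t=17 v=7: → [16,22),[14,20),[12,18); WM=14; [8,14) fires=9
i=12 t=18 v=4: → [18,24),[16,22),[14,20); WM=15
i=13 t=19 v=3: → [18,24),[16,22),[14,20); WM=16; [10,16) fires=9
i=14 t=19 v=3: → [18,24),[16,22),[14,20); WM=16
i=15 t=22 v=5: → [22,28),[20,26),[18,24); WM=19; [12,18) fires=9
i=16 t=21 v=3: → [20,26),[18,24),[16,22); WM=19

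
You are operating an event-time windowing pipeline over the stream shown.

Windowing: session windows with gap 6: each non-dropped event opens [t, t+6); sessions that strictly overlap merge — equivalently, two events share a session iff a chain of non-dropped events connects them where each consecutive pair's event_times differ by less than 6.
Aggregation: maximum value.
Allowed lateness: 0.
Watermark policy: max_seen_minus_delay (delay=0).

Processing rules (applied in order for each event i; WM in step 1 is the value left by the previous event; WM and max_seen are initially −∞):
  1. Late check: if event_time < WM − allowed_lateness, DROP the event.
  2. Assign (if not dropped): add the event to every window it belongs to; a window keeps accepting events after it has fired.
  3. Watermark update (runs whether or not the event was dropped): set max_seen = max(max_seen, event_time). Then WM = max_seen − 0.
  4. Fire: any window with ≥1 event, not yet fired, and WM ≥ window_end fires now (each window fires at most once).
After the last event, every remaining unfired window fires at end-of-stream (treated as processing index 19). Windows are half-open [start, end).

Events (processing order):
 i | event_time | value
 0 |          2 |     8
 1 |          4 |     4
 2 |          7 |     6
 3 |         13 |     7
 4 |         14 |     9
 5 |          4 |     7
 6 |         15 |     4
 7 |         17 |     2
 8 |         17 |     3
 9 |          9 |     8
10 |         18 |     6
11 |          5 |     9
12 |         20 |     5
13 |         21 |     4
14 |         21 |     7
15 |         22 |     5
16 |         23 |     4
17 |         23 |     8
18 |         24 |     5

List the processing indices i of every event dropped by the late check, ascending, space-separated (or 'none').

i=0 t=2 v=8: → [2,8); WM=2
i=1 t=4 v=4: → [2,10); WM=4
i=2 t=7 v=6: → [2,13); WM=7
i=3 t=13 v=7: → [13,19); WM=13
i=4 t=14 v=9: → [13,20); WM=14
i=5 t=4 v=7: DROP (t<14-0); WM=14
i=6 t=15 v=4: → [13,21); WM=15
i=7 t=17 v=2: → [13,23); WM=17
i=8 t=17 v=3: → [13,23); WM=17
i=9 t=9 v=8: DROP (t<17-0); WM=17
i=10 t=18 v=6: → [13,24); WM=18
i=11 t=5 v=9: DROP (t<18-0); WM=18
i=12 t=20 v=5: → [13,26); WM=20
i=13 t=21 v=4: → [13,27); WM=21
i=14 t=21 v=7: → [13,27); WM=21
i=15 t=22 v=5: → [13,28); WM=22
i=16 t=23 v=4: → [13,29); WM=23
i=17 t=23 v=8: → [13,29); WM=23
i=18 t=24 v=5: → [13,30); WM=24

5 9 11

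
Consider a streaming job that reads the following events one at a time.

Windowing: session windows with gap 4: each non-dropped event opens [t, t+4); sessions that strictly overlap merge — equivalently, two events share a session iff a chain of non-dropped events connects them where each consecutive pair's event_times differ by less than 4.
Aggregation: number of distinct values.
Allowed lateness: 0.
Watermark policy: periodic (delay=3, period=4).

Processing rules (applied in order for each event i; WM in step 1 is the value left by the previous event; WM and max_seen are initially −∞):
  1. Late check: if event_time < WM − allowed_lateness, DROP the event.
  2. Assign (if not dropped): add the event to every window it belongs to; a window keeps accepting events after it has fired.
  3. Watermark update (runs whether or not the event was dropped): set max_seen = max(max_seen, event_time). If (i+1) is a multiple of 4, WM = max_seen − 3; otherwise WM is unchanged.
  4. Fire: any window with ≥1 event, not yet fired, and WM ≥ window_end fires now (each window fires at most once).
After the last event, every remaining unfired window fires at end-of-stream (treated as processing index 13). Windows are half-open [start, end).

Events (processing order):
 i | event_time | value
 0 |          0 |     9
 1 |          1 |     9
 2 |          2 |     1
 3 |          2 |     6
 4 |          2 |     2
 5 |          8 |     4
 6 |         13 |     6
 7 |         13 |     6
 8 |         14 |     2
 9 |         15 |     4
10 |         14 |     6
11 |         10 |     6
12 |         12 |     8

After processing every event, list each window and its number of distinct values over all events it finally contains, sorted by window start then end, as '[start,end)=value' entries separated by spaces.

i=0 t=0 v=9: → [0,4); WM=−∞
i=1 t=1 v=9: → [0,5); WM=−∞
i=2 t=2 v=1: → [0,6); WM=−∞
i=3 t=2 v=6: → [0,6); WM=-1
i=4 t=2 v=2: → [0,6); WM=-1
i=5 t=8 v=4: → [8,12); WM=-1
i=6 t=13 v=6: → [13,17); WM=-1
i=7 t=13 v=6: → [13,17); WM=10
i=8 t=14 v=2: → [13,18); WM=10
i=9 t=15 v=4: → [13,19); WM=10
i=10 t=14 v=6: → [13,19); WM=10
i=11 t=10 v=6: → [8,19); WM=12
i=12 t=12 v=8: → [8,19); WM=12

[0,6)=4 [8,19)=4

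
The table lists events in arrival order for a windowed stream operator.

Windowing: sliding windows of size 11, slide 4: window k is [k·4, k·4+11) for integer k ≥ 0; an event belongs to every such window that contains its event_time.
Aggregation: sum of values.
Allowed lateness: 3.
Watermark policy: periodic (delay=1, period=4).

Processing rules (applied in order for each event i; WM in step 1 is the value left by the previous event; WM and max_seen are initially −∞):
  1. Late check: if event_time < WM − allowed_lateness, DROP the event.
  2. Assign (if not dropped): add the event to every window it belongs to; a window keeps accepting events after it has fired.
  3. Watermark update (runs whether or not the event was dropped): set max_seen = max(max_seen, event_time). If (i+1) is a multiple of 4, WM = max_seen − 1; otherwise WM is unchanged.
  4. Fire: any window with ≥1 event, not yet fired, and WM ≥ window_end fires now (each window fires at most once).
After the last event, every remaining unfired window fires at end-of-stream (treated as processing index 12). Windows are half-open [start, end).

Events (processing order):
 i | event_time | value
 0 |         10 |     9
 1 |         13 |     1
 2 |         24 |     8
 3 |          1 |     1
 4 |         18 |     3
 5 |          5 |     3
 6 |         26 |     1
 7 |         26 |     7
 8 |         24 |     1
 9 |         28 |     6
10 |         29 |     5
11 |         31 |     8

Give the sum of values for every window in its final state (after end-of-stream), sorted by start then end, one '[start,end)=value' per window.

i=0 t=10 v=9: → [8,19),[4,15),[0,11); WM=−∞
i=1 t=13 v=1: → [12,23),[8,19),[4,15); WM=−∞
i=2 t=24 v=8: → [24,35),[20,31),[16,27); WM=−∞
i=3 t=1 v=1: → [0,11); WM=23; [0,11) fires=10 [4,15) fires=10 [8,19) fires=10 [12,23) fires=1
i=4 t=18 v=3: DROP (t<23-3); WM=23
i=5 t=5 v=3: DROP (t<23-3); WM=23
i=6 t=26 v=1: → [24,35),[20,31),[16,27); WM=23
i=7 t=26 v=7: → [24,35),[20,31),[16,27); WM=25
i=8 t=24 v=1: → [24,35),[20,31),[16,27); WM=25
i=9 t=28 v=6: → [28,39),[24,35),[20,31); WM=25
i=10 t=29 v=5: → [28,39),[24,35),[20,31); WM=25
i=11 t=31 v=8: → [28,39),[24,35); WM=30; [16,27) fires=17

[0,11)=10 [4,15)=10 [8,19)=10 [12,23)=1 [16,27)=17 [20,31)=28 [24,35)=36 [28,39)=19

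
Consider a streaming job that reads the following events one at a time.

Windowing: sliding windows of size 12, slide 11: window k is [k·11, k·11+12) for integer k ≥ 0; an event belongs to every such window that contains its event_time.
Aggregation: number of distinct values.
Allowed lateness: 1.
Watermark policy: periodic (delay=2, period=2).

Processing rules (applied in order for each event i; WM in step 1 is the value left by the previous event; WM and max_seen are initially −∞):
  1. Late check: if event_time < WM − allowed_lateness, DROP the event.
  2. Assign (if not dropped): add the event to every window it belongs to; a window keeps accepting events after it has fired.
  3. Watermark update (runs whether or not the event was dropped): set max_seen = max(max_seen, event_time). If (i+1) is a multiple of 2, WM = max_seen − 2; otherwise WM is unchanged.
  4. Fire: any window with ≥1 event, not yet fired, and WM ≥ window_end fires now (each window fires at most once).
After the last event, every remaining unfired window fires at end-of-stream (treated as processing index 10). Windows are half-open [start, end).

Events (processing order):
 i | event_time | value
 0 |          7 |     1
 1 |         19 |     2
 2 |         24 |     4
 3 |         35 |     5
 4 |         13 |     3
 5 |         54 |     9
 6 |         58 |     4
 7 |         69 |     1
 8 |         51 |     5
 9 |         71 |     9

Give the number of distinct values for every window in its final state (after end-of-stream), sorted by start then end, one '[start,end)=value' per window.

i=0 t=7 v=1: → [0,12); WM=−∞
i=1 t=19 v=2: → [11,23); WM=17; [0,12) fires=1
i=2 t=24 v=4: → [22,34); WM=17
i=3 t=35 v=5: → [33,45); WM=33; [11,23) fires=1
i=4 t=13 v=3: DROP (t<33-1); WM=33
i=5 t=54 v=9: → [44,56); WM=52; [22,34) fires=1 [33,45) fires=1
i=6 t=58 v=4: → [55,67); WM=52
i=7 t=69 v=1: → [66,78); WM=67; [44,56) fires=1 [55,67) fires=1
i=8 t=51 v=5: DROP (t<67-1); WM=67
i=9 t=71 v=9: → [66,78); WM=69

[0,12)=1 [11,23)=1 [22,34)=1 [33,45)=1 [44,56)=1 [55,67)=1 [66,78)=2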